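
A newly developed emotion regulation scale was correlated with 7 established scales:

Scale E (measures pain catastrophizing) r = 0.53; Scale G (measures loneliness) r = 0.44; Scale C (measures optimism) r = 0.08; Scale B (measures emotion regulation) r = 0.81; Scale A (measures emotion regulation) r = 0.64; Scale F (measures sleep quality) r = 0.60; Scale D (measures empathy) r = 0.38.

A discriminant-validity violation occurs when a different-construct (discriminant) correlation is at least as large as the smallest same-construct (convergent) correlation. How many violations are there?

Convergent (same construct = emotion regulation): Scale B, Scale A.
Smallest convergent = 0.64. Discriminant values: 0.53, 0.44, 0.08, 0.60, 0.38; count ≥ 0.64 → 0.

0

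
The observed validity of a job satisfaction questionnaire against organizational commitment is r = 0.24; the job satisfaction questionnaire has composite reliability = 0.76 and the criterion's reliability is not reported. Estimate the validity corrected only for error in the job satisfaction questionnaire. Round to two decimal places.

0.28

Single correction: r_c = r_obs / √r_xx = 0.24 / √0.76 = 0.24 / 0.8718 ≈ 0.28.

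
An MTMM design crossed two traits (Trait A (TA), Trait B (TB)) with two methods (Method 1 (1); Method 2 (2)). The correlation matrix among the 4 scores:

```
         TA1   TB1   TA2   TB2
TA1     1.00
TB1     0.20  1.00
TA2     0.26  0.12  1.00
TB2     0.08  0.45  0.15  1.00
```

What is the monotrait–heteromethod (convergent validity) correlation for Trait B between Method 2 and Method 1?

Same trait (TB), different methods: r(TB2, TB1) = 0.45.

0.45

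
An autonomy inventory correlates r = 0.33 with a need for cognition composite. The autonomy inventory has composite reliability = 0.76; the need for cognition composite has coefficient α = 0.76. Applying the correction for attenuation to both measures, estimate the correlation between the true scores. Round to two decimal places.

0.43

r_true = r_obs / √(r_xx · r_yy) = 0.33 / √(0.76 × 0.76) = 0.33 / √0.5776 = 0.33 / 0.7600 ≈ 0.43.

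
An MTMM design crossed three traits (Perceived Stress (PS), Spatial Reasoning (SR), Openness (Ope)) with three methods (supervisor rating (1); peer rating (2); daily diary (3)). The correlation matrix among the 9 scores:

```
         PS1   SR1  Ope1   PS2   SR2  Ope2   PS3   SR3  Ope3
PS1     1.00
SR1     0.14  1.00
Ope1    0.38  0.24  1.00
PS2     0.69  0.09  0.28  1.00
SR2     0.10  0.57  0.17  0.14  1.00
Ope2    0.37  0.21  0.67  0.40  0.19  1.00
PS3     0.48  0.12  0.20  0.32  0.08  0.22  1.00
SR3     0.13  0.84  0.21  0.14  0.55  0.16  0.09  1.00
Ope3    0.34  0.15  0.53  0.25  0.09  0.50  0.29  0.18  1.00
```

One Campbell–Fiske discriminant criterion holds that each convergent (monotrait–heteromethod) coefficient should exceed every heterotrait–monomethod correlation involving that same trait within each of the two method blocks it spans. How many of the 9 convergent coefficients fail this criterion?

1

Checking each validity diagonal entry against its comparison values:
PS (methods 1·2): 0.69 vs {0.14, 0.14, 0.38, 0.40} → pass.
PS (methods 1·3): 0.48 vs {0.14, 0.09, 0.38, 0.29} → pass.
PS (methods 2·3): 0.32 vs {0.14, 0.09, 0.40, 0.29} → fail.
SR (methods 1·2): 0.57 vs {0.14, 0.14, 0.24, 0.19} → pass.
SR (methods 1·3): 0.84 vs {0.14, 0.09, 0.24, 0.18} → pass.
SR (methods 2·3): 0.55 vs {0.14, 0.09, 0.19, 0.18} → pass.
Ope (methods 1·2): 0.67 vs {0.38, 0.40, 0.24, 0.19} → pass.
Ope (methods 1·3): 0.53 vs {0.38, 0.29, 0.24, 0.18} → pass.
Ope (methods 2·3): 0.50 vs {0.40, 0.29, 0.19, 0.18} → pass.
1 of 9 fail.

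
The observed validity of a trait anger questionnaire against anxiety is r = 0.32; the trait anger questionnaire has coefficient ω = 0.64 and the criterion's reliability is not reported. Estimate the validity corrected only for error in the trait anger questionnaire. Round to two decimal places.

0.40

Single correction: r_c = r_obs / √r_xx = 0.32 / √0.64 = 0.32 / 0.8000 ≈ 0.40.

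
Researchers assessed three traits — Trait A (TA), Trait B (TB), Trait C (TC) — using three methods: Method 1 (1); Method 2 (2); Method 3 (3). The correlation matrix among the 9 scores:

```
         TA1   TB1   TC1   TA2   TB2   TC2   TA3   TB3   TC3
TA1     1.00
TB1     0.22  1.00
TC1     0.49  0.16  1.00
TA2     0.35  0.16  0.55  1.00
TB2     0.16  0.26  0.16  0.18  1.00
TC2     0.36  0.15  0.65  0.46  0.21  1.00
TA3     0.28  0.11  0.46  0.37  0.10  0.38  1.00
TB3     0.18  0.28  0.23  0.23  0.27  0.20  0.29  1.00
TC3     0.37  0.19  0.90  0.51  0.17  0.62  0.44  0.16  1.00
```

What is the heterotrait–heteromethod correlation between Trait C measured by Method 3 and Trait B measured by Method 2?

Different traits and methods: r(TC3, TB2) = 0.17.

0.17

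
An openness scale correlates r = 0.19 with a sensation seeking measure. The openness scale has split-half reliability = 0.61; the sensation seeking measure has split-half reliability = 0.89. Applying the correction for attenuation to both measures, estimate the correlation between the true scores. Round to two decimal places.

0.26

r_true = r_obs / √(r_xx · r_yy) = 0.19 / √(0.61 × 0.89) = 0.19 / √0.5429 = 0.19 / 0.7368 ≈ 0.26.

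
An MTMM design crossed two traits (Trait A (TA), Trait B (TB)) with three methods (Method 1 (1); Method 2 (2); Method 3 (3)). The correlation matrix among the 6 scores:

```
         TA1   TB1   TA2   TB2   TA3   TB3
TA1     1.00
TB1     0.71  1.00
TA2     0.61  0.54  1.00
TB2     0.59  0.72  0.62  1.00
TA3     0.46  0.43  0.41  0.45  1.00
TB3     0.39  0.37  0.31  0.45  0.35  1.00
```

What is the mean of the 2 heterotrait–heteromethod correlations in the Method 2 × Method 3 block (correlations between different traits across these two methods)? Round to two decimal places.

HTHM values (method 2 × method 3): 0.31, 0.45; mean = 0.76/2 = 0.38.

0.38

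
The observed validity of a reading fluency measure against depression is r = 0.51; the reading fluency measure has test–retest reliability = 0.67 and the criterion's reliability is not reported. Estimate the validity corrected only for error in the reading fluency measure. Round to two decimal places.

Single correction: r_c = r_obs / √r_xx = 0.51 / √0.67 = 0.51 / 0.8185 ≈ 0.62.

0.62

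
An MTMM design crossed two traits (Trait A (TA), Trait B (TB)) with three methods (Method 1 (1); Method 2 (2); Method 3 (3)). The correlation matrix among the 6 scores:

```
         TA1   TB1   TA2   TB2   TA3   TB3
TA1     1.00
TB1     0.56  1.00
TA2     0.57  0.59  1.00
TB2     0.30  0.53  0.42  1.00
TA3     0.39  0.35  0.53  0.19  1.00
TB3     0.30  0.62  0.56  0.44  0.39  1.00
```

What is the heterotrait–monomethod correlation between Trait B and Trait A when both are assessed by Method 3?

Different traits, same method: r(TB3, TA3) = 0.39.

0.39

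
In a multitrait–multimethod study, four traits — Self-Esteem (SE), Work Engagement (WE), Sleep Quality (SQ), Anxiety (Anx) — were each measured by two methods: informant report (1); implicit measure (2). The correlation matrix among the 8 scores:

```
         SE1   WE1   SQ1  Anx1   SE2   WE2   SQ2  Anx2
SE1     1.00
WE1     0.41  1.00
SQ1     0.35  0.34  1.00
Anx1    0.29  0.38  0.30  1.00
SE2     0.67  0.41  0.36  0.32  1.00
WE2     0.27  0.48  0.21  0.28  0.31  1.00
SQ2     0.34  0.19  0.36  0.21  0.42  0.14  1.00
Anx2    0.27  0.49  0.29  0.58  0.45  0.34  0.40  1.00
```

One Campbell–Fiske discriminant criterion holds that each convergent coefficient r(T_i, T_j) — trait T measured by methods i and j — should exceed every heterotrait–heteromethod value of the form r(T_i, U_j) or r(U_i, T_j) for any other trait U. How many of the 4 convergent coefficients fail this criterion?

2

Each convergent coefficient versus the relevant comparison correlations:
SE (methods 1·2): 0.67 vs {0.27, 0.41, 0.34, 0.36, 0.27, 0.32} → pass.
WE (methods 1·2): 0.48 vs {0.41, 0.27, 0.19, 0.21, 0.49, 0.28} → fail.
SQ (methods 1·2): 0.36 vs {0.36, 0.34, 0.21, 0.19, 0.29, 0.21} → fail.
Anx (methods 1·2): 0.58 vs {0.32, 0.27, 0.28, 0.49, 0.21, 0.29} → pass.
2 of 4 fail.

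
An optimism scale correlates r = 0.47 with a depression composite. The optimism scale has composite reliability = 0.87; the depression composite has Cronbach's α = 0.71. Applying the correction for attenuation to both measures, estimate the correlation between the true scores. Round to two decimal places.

r_true = r_obs / √(r_xx · r_yy) = 0.47 / √(0.87 × 0.71) = 0.47 / √0.6177 = 0.47 / 0.7859 ≈ 0.60.

0.60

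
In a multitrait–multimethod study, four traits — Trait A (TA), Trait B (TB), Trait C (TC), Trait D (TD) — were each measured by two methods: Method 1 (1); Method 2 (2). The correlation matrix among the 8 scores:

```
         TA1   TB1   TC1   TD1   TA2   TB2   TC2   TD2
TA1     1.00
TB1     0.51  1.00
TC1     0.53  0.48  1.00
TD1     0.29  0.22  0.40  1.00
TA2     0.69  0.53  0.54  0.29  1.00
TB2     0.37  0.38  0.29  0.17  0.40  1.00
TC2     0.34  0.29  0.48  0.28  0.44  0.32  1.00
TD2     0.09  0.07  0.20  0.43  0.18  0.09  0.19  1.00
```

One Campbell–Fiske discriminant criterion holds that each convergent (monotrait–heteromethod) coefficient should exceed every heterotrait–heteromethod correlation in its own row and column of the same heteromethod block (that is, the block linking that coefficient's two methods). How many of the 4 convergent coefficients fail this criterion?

Convergent coefficients and their comparison sets:
TA (methods 1·2): 0.69 vs {0.37, 0.53, 0.34, 0.54, 0.09, 0.29} → pass.
TB (methods 1·2): 0.38 vs {0.53, 0.37, 0.29, 0.29, 0.07, 0.17} → fail.
TC (methods 1·2): 0.48 vs {0.54, 0.34, 0.29, 0.29, 0.20, 0.28} → fail.
TD (methods 1·2): 0.43 vs {0.29, 0.09, 0.17, 0.07, 0.28, 0.20} → pass.
2 of 4 fail.

2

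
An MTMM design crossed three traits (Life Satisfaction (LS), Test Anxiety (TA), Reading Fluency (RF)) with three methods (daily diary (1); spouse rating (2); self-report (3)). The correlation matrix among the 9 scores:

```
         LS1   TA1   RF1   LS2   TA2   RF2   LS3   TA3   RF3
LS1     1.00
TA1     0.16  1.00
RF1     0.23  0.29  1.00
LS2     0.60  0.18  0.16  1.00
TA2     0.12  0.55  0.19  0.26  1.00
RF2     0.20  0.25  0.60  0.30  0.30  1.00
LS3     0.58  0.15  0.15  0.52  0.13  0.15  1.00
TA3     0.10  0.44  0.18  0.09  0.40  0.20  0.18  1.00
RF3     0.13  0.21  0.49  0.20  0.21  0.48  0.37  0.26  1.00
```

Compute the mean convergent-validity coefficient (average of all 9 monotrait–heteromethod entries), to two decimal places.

0.52

Convergent values: 0.60, 0.58, 0.52, 0.55, 0.44, 0.40, 0.60, 0.49, 0.48; mean = 4.66/9 = 0.52.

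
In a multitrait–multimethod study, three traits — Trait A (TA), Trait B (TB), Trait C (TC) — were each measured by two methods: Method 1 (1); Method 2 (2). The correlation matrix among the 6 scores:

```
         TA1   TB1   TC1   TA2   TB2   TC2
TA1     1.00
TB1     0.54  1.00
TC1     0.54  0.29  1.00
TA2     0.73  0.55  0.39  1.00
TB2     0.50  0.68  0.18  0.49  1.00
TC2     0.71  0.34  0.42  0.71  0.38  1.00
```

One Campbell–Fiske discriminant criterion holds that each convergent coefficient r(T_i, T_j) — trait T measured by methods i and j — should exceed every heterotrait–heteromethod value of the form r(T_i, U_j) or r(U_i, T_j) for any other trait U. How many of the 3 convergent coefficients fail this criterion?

Each convergent coefficient versus the relevant comparison correlations:
TA (methods 1·2): 0.73 vs {0.50, 0.55, 0.71, 0.39} → pass.
TB (methods 1·2): 0.68 vs {0.55, 0.50, 0.34, 0.18} → pass.
TC (methods 1·2): 0.42 vs {0.39, 0.71, 0.18, 0.34} → fail.
1 of 3 fail.

1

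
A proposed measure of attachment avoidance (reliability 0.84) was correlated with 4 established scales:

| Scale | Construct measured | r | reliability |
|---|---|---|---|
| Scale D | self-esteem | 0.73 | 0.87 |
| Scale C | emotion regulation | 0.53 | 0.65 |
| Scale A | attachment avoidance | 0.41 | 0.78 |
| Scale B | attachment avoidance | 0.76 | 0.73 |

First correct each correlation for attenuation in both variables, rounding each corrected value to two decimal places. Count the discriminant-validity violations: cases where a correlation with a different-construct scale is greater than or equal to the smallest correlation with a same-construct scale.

Disattenuated r (r / √(r_scale · r_new)):
  Scale D (disc): 0.73 / √(0.87·0.84) = 0.85
  Scale C (disc): 0.53 / √(0.65·0.84) = 0.72
  Scale A (conv): 0.41 / √(0.78·0.84) = 0.51
  Scale B (conv): 0.76 / √(0.73·0.84) = 0.97
Smallest convergent = 0.51. Discriminant values: 0.85, 0.72; count ≥ 0.51 → 2.

2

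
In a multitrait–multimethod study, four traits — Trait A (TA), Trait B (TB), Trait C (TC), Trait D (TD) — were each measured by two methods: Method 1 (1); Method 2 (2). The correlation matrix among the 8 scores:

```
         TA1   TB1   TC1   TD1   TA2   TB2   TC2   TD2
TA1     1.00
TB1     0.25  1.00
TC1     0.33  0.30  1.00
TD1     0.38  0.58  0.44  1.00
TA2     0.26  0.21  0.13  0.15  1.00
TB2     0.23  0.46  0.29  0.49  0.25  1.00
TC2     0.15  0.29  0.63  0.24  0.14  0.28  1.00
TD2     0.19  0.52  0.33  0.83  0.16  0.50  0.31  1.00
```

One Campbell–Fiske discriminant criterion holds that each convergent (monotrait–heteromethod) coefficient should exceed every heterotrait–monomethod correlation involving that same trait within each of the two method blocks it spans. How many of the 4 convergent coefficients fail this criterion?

2

Checking each validity diagonal entry against its comparison values:
TA (methods 1·2): 0.26 vs {0.25, 0.25, 0.33, 0.14, 0.38, 0.16} → fail.
TB (methods 1·2): 0.46 vs {0.25, 0.25, 0.30, 0.28, 0.58, 0.50} → fail.
TC (methods 1·2): 0.63 vs {0.33, 0.14, 0.30, 0.28, 0.44, 0.31} → pass.
TD (methods 1·2): 0.83 vs {0.38, 0.16, 0.58, 0.50, 0.44, 0.31} → pass.
2 of 4 fail.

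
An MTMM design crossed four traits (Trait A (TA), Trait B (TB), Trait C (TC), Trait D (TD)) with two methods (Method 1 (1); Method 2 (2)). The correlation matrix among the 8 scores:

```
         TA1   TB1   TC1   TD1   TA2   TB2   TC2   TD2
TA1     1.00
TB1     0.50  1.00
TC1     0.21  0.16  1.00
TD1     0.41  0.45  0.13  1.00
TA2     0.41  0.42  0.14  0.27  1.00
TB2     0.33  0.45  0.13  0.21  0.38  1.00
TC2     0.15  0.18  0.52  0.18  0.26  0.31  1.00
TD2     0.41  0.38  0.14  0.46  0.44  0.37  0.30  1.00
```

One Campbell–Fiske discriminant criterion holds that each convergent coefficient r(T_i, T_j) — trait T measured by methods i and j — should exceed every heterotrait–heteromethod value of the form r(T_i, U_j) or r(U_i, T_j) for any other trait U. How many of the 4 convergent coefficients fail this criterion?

1

Each convergent coefficient versus the relevant comparison correlations:
TA (methods 1·2): 0.41 vs {0.33, 0.42, 0.15, 0.14, 0.41, 0.27} → fail.
TB (methods 1·2): 0.45 vs {0.42, 0.33, 0.18, 0.13, 0.38, 0.21} → pass.
TC (methods 1·2): 0.52 vs {0.14, 0.15, 0.13, 0.18, 0.14, 0.18} → pass.
TD (methods 1·2): 0.46 vs {0.27, 0.41, 0.21, 0.38, 0.18, 0.14} → pass.
1 of 4 fail.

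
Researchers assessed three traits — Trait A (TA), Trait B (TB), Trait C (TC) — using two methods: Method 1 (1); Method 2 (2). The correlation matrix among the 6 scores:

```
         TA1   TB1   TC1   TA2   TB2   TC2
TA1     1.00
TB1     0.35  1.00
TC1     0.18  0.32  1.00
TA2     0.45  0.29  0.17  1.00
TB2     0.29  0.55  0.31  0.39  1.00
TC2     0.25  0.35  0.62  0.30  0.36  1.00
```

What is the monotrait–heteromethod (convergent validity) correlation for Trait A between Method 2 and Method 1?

0.45

Same trait (TA), different methods: r(TA2, TA1) = 0.45.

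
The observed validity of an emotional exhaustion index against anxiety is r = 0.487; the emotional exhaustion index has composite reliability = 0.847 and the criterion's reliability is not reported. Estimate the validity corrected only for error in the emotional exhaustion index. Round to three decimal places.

Single correction: r_c = r_obs / √r_xx = 0.487 / √0.847 = 0.487 / 0.9203 ≈ 0.529.

0.529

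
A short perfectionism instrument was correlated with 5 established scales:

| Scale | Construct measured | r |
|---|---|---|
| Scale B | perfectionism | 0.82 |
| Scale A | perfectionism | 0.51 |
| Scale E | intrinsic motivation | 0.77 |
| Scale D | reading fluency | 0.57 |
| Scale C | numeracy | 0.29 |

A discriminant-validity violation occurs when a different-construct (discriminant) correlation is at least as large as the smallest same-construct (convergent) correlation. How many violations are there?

2

Convergent (same construct = perfectionism): Scale B, Scale A.
Smallest convergent = 0.51. Discriminant values: 0.77, 0.57, 0.29; count ≥ 0.51 → 2.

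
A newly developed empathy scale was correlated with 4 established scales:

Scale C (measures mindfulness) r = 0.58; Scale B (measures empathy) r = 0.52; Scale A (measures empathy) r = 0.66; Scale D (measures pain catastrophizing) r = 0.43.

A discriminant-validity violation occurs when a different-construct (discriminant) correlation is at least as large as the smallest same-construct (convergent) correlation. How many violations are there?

1

Convergent (same construct = empathy): Scale B, Scale A.
Smallest convergent = 0.52. Discriminant values: 0.58, 0.43; count ≥ 0.52 → 1.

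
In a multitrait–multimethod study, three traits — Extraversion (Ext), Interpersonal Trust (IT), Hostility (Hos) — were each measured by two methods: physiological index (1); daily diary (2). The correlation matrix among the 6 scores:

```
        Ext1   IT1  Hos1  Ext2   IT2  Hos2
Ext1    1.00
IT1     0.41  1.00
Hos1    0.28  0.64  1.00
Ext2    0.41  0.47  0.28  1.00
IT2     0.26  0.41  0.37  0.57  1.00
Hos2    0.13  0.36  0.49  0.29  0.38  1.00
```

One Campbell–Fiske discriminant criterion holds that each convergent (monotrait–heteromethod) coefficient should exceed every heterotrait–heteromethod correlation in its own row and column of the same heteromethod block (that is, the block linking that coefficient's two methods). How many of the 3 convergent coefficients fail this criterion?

2

Each convergent coefficient versus the relevant comparison correlations:
Ext (methods 1·2): 0.41 vs {0.26, 0.47, 0.13, 0.28} → fail.
IT (methods 1·2): 0.41 vs {0.47, 0.26, 0.36, 0.37} → fail.
Hos (methods 1·2): 0.49 vs {0.28, 0.13, 0.37, 0.36} → pass.
2 of 3 fail.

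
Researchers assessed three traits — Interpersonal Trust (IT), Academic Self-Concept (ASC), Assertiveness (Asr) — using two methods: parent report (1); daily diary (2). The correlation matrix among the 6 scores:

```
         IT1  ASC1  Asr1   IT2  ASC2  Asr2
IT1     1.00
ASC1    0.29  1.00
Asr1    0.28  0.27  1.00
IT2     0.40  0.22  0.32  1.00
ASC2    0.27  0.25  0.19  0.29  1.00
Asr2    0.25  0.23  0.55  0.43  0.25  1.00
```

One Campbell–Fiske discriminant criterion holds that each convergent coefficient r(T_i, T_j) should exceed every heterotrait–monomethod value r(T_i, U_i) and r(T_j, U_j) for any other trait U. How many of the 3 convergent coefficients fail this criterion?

2

Each convergent coefficient versus the relevant comparison correlations:
IT (methods 1·2): 0.40 vs {0.29, 0.29, 0.28, 0.43} → fail.
ASC (methods 1·2): 0.25 vs {0.29, 0.29, 0.27, 0.25} → fail.
Asr (methods 1·2): 0.55 vs {0.28, 0.43, 0.27, 0.25} → pass.
2 of 3 fail.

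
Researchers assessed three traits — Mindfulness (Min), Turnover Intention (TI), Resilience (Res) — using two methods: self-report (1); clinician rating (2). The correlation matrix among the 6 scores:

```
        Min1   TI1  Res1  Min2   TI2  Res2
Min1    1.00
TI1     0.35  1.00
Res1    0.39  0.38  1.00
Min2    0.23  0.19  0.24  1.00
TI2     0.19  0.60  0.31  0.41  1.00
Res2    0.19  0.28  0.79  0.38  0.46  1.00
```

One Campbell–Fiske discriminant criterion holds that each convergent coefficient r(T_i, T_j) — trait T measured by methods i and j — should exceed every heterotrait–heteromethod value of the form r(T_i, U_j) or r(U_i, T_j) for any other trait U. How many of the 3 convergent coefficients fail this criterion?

1

Each convergent coefficient versus the relevant comparison correlations:
Min (methods 1·2): 0.23 vs {0.19, 0.19, 0.19, 0.24} → fail.
TI (methods 1·2): 0.60 vs {0.19, 0.19, 0.28, 0.31} → pass.
Res (methods 1·2): 0.79 vs {0.24, 0.19, 0.31, 0.28} → pass.
1 of 3 fail.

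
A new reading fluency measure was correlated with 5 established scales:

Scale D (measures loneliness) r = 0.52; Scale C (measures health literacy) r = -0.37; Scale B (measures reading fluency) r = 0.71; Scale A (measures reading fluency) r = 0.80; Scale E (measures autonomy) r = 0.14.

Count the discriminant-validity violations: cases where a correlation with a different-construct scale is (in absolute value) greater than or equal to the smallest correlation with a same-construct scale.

Convergent (same construct = reading fluency): Scale B, Scale A.
Smallest convergent = 0.71. Discriminant |r|: 0.52, 0.37, 0.14; count ≥ 0.71 → 0.

0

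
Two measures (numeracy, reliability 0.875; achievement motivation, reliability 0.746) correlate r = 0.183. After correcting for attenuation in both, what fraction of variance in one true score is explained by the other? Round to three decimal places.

Disattenuated r = 0.183 / √(0.875 × 0.746) = 0.183 / 0.8079 = 0.2265.
Shared true-score variance = 0.2265² = 0.0513 ≈ 0.051.

0.051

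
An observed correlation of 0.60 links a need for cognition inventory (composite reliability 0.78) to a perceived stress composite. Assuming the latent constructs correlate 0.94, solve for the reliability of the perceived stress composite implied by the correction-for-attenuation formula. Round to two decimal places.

0.52

r_true = r_obs / √(r_xx · r_yy) ⇒ 0.94 = 0.60 / √(0.78 · r_yy).
√(0.78 · r_yy) = 0.60 / 0.94 = 0.6383; 0.78 · r_yy = 0.4074; r_yy = 0.4074 / 0.78 ≈ 0.52.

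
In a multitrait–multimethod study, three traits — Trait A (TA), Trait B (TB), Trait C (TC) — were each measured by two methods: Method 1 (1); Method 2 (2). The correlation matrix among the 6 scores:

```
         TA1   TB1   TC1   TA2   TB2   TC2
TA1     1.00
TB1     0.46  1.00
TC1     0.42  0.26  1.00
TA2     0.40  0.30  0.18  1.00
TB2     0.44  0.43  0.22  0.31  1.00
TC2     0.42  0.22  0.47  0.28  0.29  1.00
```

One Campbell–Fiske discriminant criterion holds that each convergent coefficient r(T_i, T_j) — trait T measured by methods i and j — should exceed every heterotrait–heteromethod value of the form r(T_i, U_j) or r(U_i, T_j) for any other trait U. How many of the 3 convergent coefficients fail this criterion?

Convergent coefficients and their comparison sets:
TA (methods 1·2): 0.40 vs {0.44, 0.30, 0.42, 0.18} → fail.
TB (methods 1·2): 0.43 vs {0.30, 0.44, 0.22, 0.22} → fail.
TC (methods 1·2): 0.47 vs {0.18, 0.42, 0.22, 0.22} → pass.
2 of 3 fail.

2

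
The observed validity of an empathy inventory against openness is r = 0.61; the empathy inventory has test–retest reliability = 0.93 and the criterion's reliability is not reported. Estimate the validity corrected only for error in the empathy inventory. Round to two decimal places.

0.63

Single correction: r_c = r_obs / √r_xx = 0.61 / √0.93 = 0.61 / 0.9644 ≈ 0.63.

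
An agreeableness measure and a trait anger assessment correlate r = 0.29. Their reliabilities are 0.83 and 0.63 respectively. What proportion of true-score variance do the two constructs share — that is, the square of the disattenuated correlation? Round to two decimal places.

0.16

Disattenuated r = 0.29 / √(0.83 × 0.63) = 0.29 / 0.7231 = 0.4011.
Shared true-score variance = 0.4011² = 0.1609 ≈ 0.16.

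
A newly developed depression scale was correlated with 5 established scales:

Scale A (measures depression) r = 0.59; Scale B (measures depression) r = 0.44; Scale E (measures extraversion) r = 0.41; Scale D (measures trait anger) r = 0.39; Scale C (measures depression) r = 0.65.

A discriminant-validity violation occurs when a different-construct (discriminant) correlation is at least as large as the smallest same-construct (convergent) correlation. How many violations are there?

0

Convergent (same construct = depression): Scale A, Scale B, Scale C.
Smallest convergent = 0.44. Discriminant values: 0.41, 0.39; count ≥ 0.44 → 0.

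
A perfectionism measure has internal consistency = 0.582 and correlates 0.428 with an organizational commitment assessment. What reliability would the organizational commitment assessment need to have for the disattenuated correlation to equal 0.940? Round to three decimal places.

r_true = r_obs / √(r_xx · r_yy) ⇒ 0.940 = 0.428 / √(0.582 · r_yy).
√(0.582 · r_yy) = 0.428 / 0.940 = 0.4553; 0.582 · r_yy = 0.2073; r_yy = 0.2073 / 0.582 ≈ 0.356.

0.356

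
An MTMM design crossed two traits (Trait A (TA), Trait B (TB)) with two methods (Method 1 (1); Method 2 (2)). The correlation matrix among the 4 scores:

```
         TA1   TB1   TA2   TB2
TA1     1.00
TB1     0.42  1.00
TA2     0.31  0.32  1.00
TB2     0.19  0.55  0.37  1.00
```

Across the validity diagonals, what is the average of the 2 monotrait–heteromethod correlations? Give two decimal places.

Convergent values: 0.31, 0.55; mean = 0.86/2 = 0.43.

0.43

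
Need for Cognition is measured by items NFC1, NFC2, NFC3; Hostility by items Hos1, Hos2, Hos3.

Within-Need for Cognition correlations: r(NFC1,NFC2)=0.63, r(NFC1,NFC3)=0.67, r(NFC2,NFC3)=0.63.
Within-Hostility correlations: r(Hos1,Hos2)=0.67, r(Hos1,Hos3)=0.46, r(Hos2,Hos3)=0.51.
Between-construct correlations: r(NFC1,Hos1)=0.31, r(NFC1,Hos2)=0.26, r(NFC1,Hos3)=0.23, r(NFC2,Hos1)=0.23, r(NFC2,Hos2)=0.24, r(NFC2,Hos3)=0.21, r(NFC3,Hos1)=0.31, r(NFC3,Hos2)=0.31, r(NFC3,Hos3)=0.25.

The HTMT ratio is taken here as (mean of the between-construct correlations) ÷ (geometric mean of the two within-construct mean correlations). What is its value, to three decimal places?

Between-construct mean = 2.35/9 = 0.2611.
Mean within-NFC = 1.93/3 = 0.6433; mean within-Hos = 1.64/3 = 0.5467.
Geometric mean = √(0.6433 × 0.5467) = 0.5930.
HTMT = 0.2611 / 0.5930 = 0.440.

0.440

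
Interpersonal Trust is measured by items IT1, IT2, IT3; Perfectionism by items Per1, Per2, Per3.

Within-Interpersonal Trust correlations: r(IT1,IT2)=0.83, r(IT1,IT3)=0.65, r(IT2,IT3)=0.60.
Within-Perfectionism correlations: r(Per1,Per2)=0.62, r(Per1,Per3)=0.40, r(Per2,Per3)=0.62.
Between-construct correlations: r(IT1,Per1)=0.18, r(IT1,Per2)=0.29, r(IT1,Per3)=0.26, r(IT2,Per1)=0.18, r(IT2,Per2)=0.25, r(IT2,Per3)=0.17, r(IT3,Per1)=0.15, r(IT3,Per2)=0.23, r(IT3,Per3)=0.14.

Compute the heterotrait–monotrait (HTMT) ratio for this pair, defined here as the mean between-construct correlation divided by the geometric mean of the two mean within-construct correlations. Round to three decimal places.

Mean between = 1.85/9 = 0.2056.
Mean within-IT = 2.08/3 = 0.6933; mean within-Per = 1.64/3 = 0.5467.
Geometric mean = √(0.6933 × 0.5467) = 0.6157.
HTMT = 0.2056 / 0.6157 = 0.334.

0.334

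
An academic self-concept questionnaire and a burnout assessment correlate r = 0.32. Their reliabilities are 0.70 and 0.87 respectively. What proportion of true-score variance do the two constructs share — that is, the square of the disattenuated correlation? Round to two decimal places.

0.17

Disattenuated r = 0.32 / √(0.70 × 0.87) = 0.32 / 0.7804 = 0.4100.
Shared true-score variance = 0.4100² = 0.1681 ≈ 0.17.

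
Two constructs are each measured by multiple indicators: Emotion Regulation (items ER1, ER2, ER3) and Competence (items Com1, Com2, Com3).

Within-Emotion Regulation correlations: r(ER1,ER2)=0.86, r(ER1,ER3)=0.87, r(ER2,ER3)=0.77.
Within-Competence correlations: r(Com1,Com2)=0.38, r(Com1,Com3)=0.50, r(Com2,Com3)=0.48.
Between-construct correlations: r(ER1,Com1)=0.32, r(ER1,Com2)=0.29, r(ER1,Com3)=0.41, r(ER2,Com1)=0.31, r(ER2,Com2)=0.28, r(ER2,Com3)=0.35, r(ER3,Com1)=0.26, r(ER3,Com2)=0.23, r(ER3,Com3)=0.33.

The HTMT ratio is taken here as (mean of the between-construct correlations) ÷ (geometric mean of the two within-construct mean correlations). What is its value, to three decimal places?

Mean heterotrait r = 2.78/9 = 0.3089.
Mean within-ER = 2.50/3 = 0.8333; mean within-Com = 1.36/3 = 0.4533.
Geometric mean = √(0.8333 × 0.4533) = 0.6146.
HTMT = 0.3089 / 0.6146 = 0.503.

0.503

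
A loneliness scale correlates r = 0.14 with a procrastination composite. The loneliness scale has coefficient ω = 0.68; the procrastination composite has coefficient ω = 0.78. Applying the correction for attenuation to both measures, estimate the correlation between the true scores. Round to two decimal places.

r_true = r_obs / √(r_xx · r_yy) = 0.14 / √(0.68 × 0.78) = 0.14 / √0.5304 = 0.14 / 0.7283 ≈ 0.19.

0.19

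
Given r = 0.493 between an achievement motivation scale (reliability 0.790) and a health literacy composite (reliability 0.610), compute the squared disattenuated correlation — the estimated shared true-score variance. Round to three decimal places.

0.504

Disattenuated r = 0.493 / √(0.790 × 0.610) = 0.493 / 0.6942 = 0.7102.
Shared true-score variance = 0.7102² = 0.5044 ≈ 0.504.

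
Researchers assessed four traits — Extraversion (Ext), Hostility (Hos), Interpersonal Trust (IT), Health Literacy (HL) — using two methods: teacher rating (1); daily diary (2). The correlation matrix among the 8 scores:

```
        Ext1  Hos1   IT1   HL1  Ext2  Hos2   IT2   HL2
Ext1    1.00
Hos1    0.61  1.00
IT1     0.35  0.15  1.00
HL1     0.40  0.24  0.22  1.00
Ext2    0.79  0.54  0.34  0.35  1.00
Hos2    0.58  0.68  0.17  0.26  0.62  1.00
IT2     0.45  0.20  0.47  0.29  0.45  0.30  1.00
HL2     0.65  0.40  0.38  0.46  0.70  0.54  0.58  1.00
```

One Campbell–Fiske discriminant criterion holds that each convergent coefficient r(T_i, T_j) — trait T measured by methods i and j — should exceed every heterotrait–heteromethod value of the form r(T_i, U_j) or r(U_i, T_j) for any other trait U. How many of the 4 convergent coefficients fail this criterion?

Each convergent coefficient versus the relevant comparison correlations:
Ext (methods 1·2): 0.79 vs {0.58, 0.54, 0.45, 0.34, 0.65, 0.35} → pass.
Hos (methods 1·2): 0.68 vs {0.54, 0.58, 0.20, 0.17, 0.40, 0.26} → pass.
IT (methods 1·2): 0.47 vs {0.34, 0.45, 0.17, 0.20, 0.38, 0.29} → pass.
HL (methods 1·2): 0.46 vs {0.35, 0.65, 0.26, 0.40, 0.29, 0.38} → fail.
1 of 4 fail.

1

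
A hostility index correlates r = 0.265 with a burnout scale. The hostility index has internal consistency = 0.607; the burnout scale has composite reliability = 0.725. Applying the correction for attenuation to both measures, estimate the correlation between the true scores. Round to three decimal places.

r_true = r_obs / √(r_xx · r_yy) = 0.265 / √(0.607 × 0.725) = 0.265 / √0.440075 = 0.265 / 0.6634 ≈ 0.399.

0.399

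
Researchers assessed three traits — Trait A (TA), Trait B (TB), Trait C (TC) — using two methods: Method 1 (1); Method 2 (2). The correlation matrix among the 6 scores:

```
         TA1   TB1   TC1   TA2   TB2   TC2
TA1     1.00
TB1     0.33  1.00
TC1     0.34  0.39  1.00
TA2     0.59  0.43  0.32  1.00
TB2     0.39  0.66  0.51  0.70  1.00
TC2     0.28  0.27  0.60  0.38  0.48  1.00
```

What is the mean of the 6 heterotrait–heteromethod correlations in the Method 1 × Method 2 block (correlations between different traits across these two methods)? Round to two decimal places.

0.37

HTHM values (method 1 × method 2): 0.39, 0.28, 0.43, 0.27, 0.32, 0.51; mean = 2.20/6 = 0.37.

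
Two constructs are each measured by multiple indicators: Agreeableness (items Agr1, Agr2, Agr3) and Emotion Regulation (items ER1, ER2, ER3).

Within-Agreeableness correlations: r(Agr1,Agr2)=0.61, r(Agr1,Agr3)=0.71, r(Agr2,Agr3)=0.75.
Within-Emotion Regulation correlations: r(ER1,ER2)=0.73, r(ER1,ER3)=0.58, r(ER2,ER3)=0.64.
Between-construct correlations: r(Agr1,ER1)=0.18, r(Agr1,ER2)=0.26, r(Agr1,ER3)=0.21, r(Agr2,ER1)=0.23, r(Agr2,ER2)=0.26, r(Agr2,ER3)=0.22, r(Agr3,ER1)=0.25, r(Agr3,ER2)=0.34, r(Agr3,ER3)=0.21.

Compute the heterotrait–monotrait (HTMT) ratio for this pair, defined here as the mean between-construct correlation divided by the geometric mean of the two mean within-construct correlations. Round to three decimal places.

0.358

Mean heterotrait r = 2.16/9 = 0.2400.
Mean within-Agr = 2.07/3 = 0.6900; mean within-ER = 1.95/3 = 0.6500.
Geometric mean = √(0.6900 × 0.6500) = 0.6697.
HTMT = 0.2400 / 0.6697 = 0.358.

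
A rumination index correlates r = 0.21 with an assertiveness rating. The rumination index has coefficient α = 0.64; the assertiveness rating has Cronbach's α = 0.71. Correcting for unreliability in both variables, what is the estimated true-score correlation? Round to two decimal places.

r_true = r_obs / √(r_xx · r_yy) = 0.21 / √(0.64 × 0.71) = 0.21 / √0.4544 = 0.21 / 0.6741 ≈ 0.31.

0.31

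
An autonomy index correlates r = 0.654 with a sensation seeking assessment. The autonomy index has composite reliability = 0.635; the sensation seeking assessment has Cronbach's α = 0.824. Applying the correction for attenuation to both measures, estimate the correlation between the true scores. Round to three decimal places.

0.904

r_true = r_obs / √(r_xx · r_yy) = 0.654 / √(0.635 × 0.824) = 0.654 / √0.523240 = 0.654 / 0.7234 ≈ 0.904.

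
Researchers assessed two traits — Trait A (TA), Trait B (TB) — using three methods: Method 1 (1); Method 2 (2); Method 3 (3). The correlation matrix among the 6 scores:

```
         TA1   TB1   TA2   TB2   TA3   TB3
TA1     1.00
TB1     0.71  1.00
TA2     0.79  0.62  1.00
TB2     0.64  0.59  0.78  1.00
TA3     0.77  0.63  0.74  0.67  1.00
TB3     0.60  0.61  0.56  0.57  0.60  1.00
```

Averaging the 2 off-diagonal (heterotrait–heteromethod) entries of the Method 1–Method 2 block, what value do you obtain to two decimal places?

HTHM values (method 1 × method 2): 0.64, 0.62; mean = 1.26/2 = 0.63.

0.63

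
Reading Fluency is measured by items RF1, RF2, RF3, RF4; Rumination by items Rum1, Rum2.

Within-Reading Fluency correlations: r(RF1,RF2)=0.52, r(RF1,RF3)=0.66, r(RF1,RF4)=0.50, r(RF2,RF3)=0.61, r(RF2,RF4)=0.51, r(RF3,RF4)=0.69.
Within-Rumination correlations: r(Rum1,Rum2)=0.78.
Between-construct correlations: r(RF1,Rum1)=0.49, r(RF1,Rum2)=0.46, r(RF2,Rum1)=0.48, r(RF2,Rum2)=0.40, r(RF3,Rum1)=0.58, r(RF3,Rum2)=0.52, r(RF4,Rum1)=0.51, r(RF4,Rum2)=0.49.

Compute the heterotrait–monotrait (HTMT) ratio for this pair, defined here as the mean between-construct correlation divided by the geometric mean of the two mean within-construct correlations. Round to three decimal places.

Mean heterotrait r = 3.93/8 = 0.4913.
Mean within-RF = 3.49/6 = 0.5817; mean within-Rum = 0.78/1 = 0.7800.
Geometric mean = √(0.5817 × 0.7800) = 0.6736.
HTMT = 0.4913 / 0.6736 = 0.729.

0.729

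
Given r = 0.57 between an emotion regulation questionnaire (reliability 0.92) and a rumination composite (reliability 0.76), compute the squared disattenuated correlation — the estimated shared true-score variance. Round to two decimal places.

0.46

Disattenuated r = 0.57 / √(0.92 × 0.76) = 0.57 / 0.8362 = 0.6817.
Shared true-score variance = 0.6817² = 0.4647 ≈ 0.46.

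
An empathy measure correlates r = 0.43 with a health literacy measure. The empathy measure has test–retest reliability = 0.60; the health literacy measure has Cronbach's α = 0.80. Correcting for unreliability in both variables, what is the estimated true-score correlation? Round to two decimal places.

r_true = r_obs / √(r_xx · r_yy) = 0.43 / √(0.60 × 0.80) = 0.43 / √0.4800 = 0.43 / 0.6928 ≈ 0.62.

0.62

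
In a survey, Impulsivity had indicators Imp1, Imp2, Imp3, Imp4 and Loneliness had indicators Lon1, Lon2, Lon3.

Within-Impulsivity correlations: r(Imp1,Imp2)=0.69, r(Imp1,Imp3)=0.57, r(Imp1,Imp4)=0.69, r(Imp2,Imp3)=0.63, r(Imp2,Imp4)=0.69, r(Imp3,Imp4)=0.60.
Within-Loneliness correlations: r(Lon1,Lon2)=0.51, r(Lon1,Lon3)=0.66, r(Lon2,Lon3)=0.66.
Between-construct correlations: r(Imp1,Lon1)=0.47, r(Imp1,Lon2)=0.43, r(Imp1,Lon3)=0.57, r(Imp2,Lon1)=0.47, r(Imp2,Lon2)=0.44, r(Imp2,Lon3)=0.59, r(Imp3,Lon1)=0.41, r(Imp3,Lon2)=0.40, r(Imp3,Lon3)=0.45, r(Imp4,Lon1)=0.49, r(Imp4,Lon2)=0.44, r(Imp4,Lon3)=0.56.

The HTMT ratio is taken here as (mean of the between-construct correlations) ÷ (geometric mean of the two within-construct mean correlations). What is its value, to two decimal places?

0.76

Mean between = 5.72/12 = 0.4767.
Mean within-Imp = 3.87/6 = 0.6450; mean within-Lon = 1.83/3 = 0.6100.
Geometric mean = √(0.6450 × 0.6100) = 0.6273.
HTMT = 0.4767 / 0.6273 = 0.76.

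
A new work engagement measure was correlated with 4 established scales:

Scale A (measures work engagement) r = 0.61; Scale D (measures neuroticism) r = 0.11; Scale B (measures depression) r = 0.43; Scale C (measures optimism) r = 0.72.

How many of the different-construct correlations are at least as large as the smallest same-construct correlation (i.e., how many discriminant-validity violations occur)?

1

Convergent (same construct = work engagement): Scale A.
Smallest convergent = 0.61. Discriminant values: 0.11, 0.43, 0.72; count ≥ 0.61 → 1.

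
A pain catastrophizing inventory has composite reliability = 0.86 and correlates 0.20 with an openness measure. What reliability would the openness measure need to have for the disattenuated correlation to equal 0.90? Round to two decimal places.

0.06

r_true = r_obs / √(r_xx · r_yy) ⇒ 0.90 = 0.20 / √(0.86 · r_yy).
√(0.86 · r_yy) = 0.20 / 0.90 = 0.2222; 0.86 · r_yy = 0.0494; r_yy = 0.0494 / 0.86 ≈ 0.06.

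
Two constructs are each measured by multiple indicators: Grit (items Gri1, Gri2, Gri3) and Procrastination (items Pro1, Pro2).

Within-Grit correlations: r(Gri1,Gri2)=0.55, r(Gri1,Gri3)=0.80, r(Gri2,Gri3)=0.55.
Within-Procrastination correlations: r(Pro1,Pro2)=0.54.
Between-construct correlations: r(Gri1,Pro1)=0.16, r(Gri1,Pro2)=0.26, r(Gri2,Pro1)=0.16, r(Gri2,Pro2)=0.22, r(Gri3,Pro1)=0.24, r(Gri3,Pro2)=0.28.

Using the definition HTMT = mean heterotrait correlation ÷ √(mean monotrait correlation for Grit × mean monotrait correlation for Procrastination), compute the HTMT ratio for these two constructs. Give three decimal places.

Mean between = 1.32/6 = 0.2200.
Mean within-Gri = 1.90/3 = 0.6333; mean within-Pro = 0.54/1 = 0.5400.
Geometric mean = √(0.6333 × 0.5400) = 0.5848.
HTMT = 0.2200 / 0.5848 = 0.376.

0.376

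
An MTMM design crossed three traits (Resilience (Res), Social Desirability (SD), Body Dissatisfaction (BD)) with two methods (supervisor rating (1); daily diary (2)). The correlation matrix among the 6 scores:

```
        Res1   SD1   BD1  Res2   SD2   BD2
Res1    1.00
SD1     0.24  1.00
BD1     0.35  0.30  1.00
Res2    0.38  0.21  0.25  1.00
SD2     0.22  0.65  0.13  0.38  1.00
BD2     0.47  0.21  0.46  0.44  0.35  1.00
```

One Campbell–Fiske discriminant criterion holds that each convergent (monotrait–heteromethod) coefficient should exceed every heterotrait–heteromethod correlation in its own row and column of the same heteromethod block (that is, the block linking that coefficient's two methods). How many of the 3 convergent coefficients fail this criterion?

Checking each validity diagonal entry against its comparison values:
Res (methods 1·2): 0.38 vs {0.22, 0.21, 0.47, 0.25} → fail.
SD (methods 1·2): 0.65 vs {0.21, 0.22, 0.21, 0.13} → pass.
BD (methods 1·2): 0.46 vs {0.25, 0.47, 0.13, 0.21} → fail.
2 of 3 fail.

2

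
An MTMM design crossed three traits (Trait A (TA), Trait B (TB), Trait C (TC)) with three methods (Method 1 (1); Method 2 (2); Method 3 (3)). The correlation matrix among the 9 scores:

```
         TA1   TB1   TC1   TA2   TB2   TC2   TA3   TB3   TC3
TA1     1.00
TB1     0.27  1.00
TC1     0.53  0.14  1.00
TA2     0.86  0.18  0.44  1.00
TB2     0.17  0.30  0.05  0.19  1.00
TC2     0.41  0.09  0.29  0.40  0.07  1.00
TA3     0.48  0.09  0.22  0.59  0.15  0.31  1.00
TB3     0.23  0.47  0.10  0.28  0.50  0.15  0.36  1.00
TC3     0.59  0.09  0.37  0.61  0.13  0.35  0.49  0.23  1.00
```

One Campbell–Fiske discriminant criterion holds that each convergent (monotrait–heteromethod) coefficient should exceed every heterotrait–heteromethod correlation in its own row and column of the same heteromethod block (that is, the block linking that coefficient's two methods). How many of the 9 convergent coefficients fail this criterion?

5

Convergent coefficients and their comparison sets:
TA (methods 1·2): 0.86 vs {0.17, 0.18, 0.41, 0.44} → pass.
TA (methods 1·3): 0.48 vs {0.23, 0.09, 0.59, 0.22} → fail.
TA (methods 2·3): 0.59 vs {0.28, 0.15, 0.61, 0.31} → fail.
TB (methods 1·2): 0.30 vs {0.18, 0.17, 0.09, 0.05} → pass.
TB (methods 1·3): 0.47 vs {0.09, 0.23, 0.09, 0.10} → pass.
TB (methods 2·3): 0.50 vs {0.15, 0.28, 0.13, 0.15} → pass.
TC (methods 1·2): 0.29 vs {0.44, 0.41, 0.05, 0.09} → fail.
TC (methods 1·3): 0.37 vs {0.22, 0.59, 0.10, 0.09} → fail.
TC (methods 2·3): 0.35 vs {0.31, 0.61, 0.15, 0.13} → fail.
5 of 9 fail.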